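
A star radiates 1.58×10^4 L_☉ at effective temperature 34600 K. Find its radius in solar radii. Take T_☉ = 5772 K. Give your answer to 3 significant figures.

R/R_☉ = √(L/L_☉) / (T/T_☉)² = √(1.58×10^4) / (5.994)²
       = 125.7 / 35.93 = 3.498.

3.50 solar radii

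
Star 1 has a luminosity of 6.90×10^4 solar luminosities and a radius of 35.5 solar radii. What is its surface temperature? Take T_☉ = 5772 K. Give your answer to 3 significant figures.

T/T_☉ = (L/L_☉)^(1/4) / (R/R_☉)^(1/2)
T = 5772 × (6.90×10^4)^(1/4) / √(35.5) = 5772 × 16.21 / 5.958 = 1.570×10^4 K.

1.57×10^4 K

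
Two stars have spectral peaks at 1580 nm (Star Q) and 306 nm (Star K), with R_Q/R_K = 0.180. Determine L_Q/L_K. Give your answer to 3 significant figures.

4.56×10^-5

Wien's law gives T ∝ 1/λ_max, so T_Q/T_K = λ_K/λ_Q = 306/1580 = 0.1937.
Then L ∝ R²T⁴ gives L_Q/L_K = (0.180)² × (0.1937)⁴ = 0.03240 × 0.001407 = 4.558×10^-5.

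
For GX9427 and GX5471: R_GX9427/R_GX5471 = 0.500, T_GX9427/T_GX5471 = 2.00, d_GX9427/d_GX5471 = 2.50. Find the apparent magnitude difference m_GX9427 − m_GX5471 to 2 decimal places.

L_GX9427/L_GX5471 = (0.500)²(2.00)⁴ = 4.000.
F_GX9427/F_GX5471 = (L_GX9427/L_GX5471)/(d_GX9427/d_GX5471)² = 4.000/6.250 = 0.6400.
m_GX9427 − m_GX5471 = −2.5 log₁₀(0.6400) = 0.48.

0.48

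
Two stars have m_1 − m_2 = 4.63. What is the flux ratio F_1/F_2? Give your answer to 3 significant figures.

F_1/F_2 = 10^(−(m_1 − m_2)/2.5) = 10^(-4.63/2.5) = 10^-1.852 = 0.01406.

0.0141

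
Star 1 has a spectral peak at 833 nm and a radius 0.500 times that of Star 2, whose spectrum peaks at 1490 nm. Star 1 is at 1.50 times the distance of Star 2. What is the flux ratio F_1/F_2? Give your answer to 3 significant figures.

1.14

Wien's law: T_1/T_2 = λ_2/λ_1 = 1490/833 = 1.789.
L_1/L_2 = (R_1/R_2)²(T_1/T_2)⁴ = (0.500)²(1.789)⁴ = 2.559.
F_1/F_2 = (L_1/L_2)/(d_1/d_2)² = 2.559/(1.50)² = 1.137.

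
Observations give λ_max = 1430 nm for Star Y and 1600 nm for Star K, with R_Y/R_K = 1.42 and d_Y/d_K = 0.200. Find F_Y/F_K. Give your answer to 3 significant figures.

79.0

Wien's law: T_Y/T_K = λ_K/λ_Y = 1600/1430 = 1.119.
L_Y/L_K = (R_Y/R_K)²(T_Y/T_K)⁴ = (1.42)²(1.119)⁴ = 3.160.
F_Y/F_K = (L_Y/L_K)/(d_Y/d_K)² = 3.160/(0.200)² = 79.00.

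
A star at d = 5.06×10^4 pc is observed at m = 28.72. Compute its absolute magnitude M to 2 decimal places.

M = m − 5 log₁₀(d/10 pc) = 28.72 − 5 log₁₀(5.06×10^4/10)
  = 28.72 − 5 × 3.704 = 28.72 − 18.52 = 10.20.

10.20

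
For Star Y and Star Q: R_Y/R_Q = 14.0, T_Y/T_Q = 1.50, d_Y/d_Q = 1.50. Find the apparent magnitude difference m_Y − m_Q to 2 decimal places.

-6.61

L_Y/L_Q = (14.0)²(1.50)⁴ = 992.2.
F_Y/F_Q = (L_Y/L_Q)/(d_Y/d_Q)² = 992.2/2.250 = 441.0.
m_Y − m_Q = −2.5 log₁₀(441.0) = -6.61.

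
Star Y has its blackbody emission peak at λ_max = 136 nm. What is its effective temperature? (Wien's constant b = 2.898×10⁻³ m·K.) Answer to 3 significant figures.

2.13×10^4 K

T = b/λ_max = 2.898×10⁻³ / (136×10⁻⁹) = 2.131×10^4 K.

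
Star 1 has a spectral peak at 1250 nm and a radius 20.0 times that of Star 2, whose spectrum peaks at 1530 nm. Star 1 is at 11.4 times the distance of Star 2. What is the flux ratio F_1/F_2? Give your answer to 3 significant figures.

6.91

Wien's law: T_1/T_2 = λ_2/λ_1 = 1530/1250 = 1.224.
L_1/L_2 = (R_1/R_2)²(T_1/T_2)⁴ = (20.0)²(1.224)⁴ = 897.8.
F_1/F_2 = (L_1/L_2)/(d_1/d_2)² = 897.8/(11.4)² = 6.908.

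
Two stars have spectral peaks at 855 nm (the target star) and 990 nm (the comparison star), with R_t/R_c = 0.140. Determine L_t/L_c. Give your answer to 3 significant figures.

0.0352

Wien's law gives T ∝ 1/λ_max, so T_t/T_c = λ_c/λ_t = 990/855 = 1.158.
Then L ∝ R²T⁴ gives L_t/L_c = (0.140)² × (1.158)⁴ = 0.01960 × 1.798 = 0.03523.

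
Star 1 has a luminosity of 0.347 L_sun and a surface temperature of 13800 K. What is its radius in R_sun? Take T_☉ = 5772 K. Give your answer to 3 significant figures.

R/R_☉ = √(L/L_☉) / (T/T_☉)² = √(0.347) / (2.391)²
       = 0.5891 / 5.716 = 0.1031.

0.103 R_sun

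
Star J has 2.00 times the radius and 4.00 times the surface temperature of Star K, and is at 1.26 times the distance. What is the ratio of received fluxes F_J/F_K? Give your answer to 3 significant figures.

645

L_J/L_K = (R_J/R_K)²(T_J/T_K)⁴ = (2.00)² × (4.00)⁴ = 1024.
F_J/F_K = (L_J/L_K)/(d_J/d_K)² = 1024 / (1.26)² = 645.0.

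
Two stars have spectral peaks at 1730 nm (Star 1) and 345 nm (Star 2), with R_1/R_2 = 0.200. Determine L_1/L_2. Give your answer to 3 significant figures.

Wien's law gives T ∝ 1/λ_max, so T_1/T_2 = λ_2/λ_1 = 345/1730 = 0.1994.
Then L ∝ R²T⁴ gives L_1/L_2 = (0.200)² × (0.1994)⁴ = 0.04000 × 0.001582 = 6.326×10^-5.

6.33×10^-5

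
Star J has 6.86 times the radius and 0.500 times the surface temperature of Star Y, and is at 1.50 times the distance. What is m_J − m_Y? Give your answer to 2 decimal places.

L_J/L_Y = (6.86)²(0.500)⁴ = 2.941.
F_J/F_Y = (L_J/L_Y)/(d_J/d_Y)² = 2.941/2.250 = 1.307.
m_J − m_Y = −2.5 log₁₀(1.307) = -0.29.

-0.29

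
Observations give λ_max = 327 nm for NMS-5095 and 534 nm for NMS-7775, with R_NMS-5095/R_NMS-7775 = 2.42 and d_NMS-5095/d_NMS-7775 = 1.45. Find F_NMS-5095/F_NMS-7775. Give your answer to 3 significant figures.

19.8

Wien's law: T_NMS-5095/T_NMS-7775 = λ_NMS-7775/λ_NMS-5095 = 534/327 = 1.633.
L_NMS-5095/L_NMS-7775 = (R_NMS-5095/R_NMS-7775)²(T_NMS-5095/T_NMS-7775)⁴ = (2.42)²(1.633)⁴ = 41.65.
F_NMS-5095/F_NMS-7775 = (L_NMS-5095/L_NMS-7775)/(d_NMS-5095/d_NMS-7775)² = 41.65/(1.45)² = 19.81.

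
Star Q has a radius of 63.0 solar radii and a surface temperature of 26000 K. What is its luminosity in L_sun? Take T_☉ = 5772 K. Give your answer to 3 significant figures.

1.63×10^6 L_sun

L/L_☉ = (R/R_☉)² (T/T_☉)⁴ = (63.0)² × (26000/5772)⁴
       = 3969 × (4.505)⁴ = 3969 × 411.7 = 1.634×10^6.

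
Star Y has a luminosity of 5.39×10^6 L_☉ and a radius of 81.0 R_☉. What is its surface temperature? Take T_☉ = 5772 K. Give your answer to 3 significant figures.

T/T_☉ = (L/L_☉)^(1/4) / (R/R_☉)^(1/2)
T = 5772 × (5.39×10^6)^(1/4) / √(81.0) = 5772 × 48.18 / 9.000 = 3.090×10^4 K.

3.09×10^4 K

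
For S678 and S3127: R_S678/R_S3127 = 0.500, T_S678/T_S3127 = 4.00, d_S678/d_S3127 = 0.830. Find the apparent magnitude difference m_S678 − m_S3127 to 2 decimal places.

-4.92

L_S678/L_S3127 = (0.500)²(4.00)⁴ = 64.00.
F_S678/F_S3127 = (L_S678/L_S3127)/(d_S678/d_S3127)² = 64.00/0.6889 = 92.90.
m_S678 − m_S3127 = −2.5 log₁₀(92.90) = -4.92.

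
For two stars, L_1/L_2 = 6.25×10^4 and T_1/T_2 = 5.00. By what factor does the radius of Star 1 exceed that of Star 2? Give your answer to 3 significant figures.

10.0

L ∝ R²T⁴ gives R ∝ √L / T², so
R_1/R_2 = √(6.25×10^4) / (5.00)² = 250.0 / 25.00 = 10.00.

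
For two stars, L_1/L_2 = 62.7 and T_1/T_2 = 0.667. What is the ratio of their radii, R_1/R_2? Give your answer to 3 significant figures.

17.8

L ∝ R²T⁴ gives R ∝ √L / T², so
R_1/R_2 = √(62.7) / (0.667)² = 7.918 / 0.4449 = 17.80.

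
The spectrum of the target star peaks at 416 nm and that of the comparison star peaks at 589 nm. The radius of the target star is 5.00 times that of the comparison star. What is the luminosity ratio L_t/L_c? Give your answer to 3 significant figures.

100

Wien's law gives T ∝ 1/λ_max, so T_t/T_c = λ_c/λ_t = 589/416 = 1.416.
Then L ∝ R²T⁴ gives L_t/L_c = (5.00)² × (1.416)⁴ = 25.00 × 4.019 = 100.5.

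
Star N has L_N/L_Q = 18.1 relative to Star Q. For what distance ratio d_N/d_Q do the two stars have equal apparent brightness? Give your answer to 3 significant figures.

4.25

Equal flux requires L_N/d_N² = L_Q/d_Q², so d_N/d_Q = √(L_N/L_Q)
= √(18.1) = 4.254.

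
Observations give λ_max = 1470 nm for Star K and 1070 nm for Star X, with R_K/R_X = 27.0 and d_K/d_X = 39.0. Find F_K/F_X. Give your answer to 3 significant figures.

0.135

Wien's law: T_K/T_X = λ_X/λ_K = 1070/1470 = 0.7279.
L_K/L_X = (R_K/R_X)²(T_K/T_X)⁴ = (27.0)²(0.7279)⁴ = 204.6.
F_K/F_X = (L_K/L_X)/(d_K/d_X)² = 204.6/(39.0)² = 0.1345.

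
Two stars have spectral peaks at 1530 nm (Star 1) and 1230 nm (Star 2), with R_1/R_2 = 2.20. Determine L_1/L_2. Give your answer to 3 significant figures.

Wien's law gives T ∝ 1/λ_max, so T_1/T_2 = λ_2/λ_1 = 1230/1530 = 0.8039.
Then L ∝ R²T⁴ gives L_1/L_2 = (2.20)² × (0.8039)⁴ = 4.840 × 0.4177 = 2.022.

2.02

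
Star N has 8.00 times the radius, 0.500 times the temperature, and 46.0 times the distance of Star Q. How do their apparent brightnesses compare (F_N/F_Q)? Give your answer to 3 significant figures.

0.00189

L_N/L_Q = (R_N/R_Q)²(T_N/T_Q)⁴ = (8.00)² × (0.500)⁴ = 4.000.
F_N/F_Q = (L_N/L_Q)/(d_N/d_Q)² = 4.000 / (46.0)² = 0.001890.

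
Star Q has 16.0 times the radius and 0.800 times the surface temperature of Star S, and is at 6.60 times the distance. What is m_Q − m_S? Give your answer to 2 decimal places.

-0.95

L_Q/L_S = (16.0)²(0.800)⁴ = 104.9.
F_Q/F_S = (L_Q/L_S)/(d_Q/d_S)² = 104.9/43.56 = 2.407.
m_Q − m_S = −2.5 log₁₀(2.407) = -0.95.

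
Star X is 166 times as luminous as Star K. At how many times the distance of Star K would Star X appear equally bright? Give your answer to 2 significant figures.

Equal flux requires L_X/d_X² = L_K/d_K², so d_X/d_K = √(L_X/L_K)
= √(166) = 12.88.

13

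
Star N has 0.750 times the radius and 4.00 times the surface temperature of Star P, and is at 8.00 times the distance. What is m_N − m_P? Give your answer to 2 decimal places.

-0.88

L_N/L_P = (0.750)²(4.00)⁴ = 144.0.
F_N/F_P = (L_N/L_P)/(d_N/d_P)² = 144.0/64.00 = 2.250.
m_N − m_P = −2.5 log₁₀(2.250) = -0.88.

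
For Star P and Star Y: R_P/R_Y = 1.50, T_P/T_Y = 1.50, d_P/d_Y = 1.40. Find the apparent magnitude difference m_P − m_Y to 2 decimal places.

L_P/L_Y = (1.50)²(1.50)⁴ = 11.39.
F_P/F_Y = (L_P/L_Y)/(d_P/d_Y)² = 11.39/1.960 = 5.812.
m_P − m_Y = −2.5 log₁₀(5.812) = -1.91.

-1.91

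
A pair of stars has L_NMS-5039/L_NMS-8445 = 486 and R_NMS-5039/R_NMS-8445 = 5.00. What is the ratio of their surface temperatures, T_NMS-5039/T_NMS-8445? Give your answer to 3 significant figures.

2.10

L ∝ R²T⁴ gives T ∝ (L/R²)^(1/4), so
T_NMS-5039/T_NMS-8445 = (486 / 5.00²)^(1/4) = (19.44)^(1/4) = 2.100.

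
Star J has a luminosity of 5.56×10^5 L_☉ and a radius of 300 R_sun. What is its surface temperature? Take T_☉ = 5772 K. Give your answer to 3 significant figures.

9.10×10^3 K

T/T_☉ = (L/L_☉)^(1/4) / (R/R_☉)^(1/2)
T = 5772 × (5.56×10^5)^(1/4) / √(300) = 5772 × 27.31 / 17.32 = 9100 K.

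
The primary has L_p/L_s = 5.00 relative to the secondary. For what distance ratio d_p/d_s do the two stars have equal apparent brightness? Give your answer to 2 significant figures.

2.2

Equal flux requires L_p/d_p² = L_s/d_s², so d_p/d_s = √(L_p/L_s)
= √(5.00) = 2.236.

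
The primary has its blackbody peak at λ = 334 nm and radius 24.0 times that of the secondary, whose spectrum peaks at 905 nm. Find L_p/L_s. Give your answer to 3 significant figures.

3.10×10^4

Wien's law gives T ∝ 1/λ_max, so T_p/T_s = λ_s/λ_p = 905/334 = 2.710.
Then L ∝ R²T⁴ gives L_p/L_s = (24.0)² × (2.710)⁴ = 576.0 × 53.90 = 3.105×10^4.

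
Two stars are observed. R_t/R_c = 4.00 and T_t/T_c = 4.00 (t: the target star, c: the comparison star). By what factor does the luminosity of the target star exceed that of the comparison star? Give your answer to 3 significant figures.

From the Stefan–Boltzmann law, L ∝ R²T⁴, so
L_t/L_c = (R_t/R_c)² (T_t/T_c)⁴ = (4.00)² × (4.00)⁴ = 16.00 × 256.0 = 4096.

4.10×10^3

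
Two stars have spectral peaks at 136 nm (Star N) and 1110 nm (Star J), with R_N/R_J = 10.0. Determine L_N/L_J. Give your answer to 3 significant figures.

4.44×10^5

Wien's law gives T ∝ 1/λ_max, so T_N/T_J = λ_J/λ_N = 1110/136 = 8.162.
Then L ∝ R²T⁴ gives L_N/L_J = (10.0)² × (8.162)⁴ = 100.0 × 4437 = 4.437×10^5.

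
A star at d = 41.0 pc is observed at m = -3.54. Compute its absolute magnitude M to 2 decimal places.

M = m − 5 log₁₀(d/10 pc) = -3.54 − 5 log₁₀(41.0/10)
  = -3.54 − 5 × 0.613 = -3.54 − 3.06 = -6.60.

-6.60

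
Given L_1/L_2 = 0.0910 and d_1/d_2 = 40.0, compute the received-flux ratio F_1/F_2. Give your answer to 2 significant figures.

5.7×10^-5

F = L/(4πd²), so F_1/F_2 = (L_1/L_2) / (d_1/d_2)²
= 0.0910 / (40.0)² = 0.0910 / 1600 = 5.688×10^-5.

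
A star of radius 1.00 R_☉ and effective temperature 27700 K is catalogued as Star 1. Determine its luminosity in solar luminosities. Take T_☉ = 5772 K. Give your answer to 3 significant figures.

530 solar luminosities

L/L_☉ = (R/R_☉)² (T/T_☉)⁴ = (1.00)² × (27700/5772)⁴
       = 1.000 × (4.799)⁴ = 1.000 × 530.4 = 530.4.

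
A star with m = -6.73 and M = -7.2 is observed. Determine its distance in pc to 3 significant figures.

12.4 pc

m − M = 5 log₁₀(d/10 pc)
-6.73 − (-7.2) = 0.47 = 5 log₁₀(d/10)
d = 10 × 10^(0.47/5) = 10 × 10^0.094 = 12.42 pc.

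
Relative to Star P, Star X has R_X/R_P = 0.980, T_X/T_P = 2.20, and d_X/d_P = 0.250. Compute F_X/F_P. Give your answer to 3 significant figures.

360

L_X/L_P = (R_X/R_P)²(T_X/T_P)⁴ = (0.980)² × (2.20)⁴ = 22.50.
F_X/F_P = (L_X/L_P)/(d_X/d_P)² = 22.50 / (0.250)² = 360.0.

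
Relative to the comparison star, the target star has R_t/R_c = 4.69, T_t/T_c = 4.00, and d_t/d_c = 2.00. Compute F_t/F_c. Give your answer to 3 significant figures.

1.41×10^3

L_t/L_c = (R_t/R_c)²(T_t/T_c)⁴ = (4.69)² × (4.00)⁴ = 5631.
F_t/F_c = (L_t/L_c)/(d_t/d_c)² = 5631 / (2.00)² = 1408.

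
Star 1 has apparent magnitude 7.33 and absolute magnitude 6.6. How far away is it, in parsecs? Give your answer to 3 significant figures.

m − M = 5 log₁₀(d/10 pc)
7.33 − (6.6) = 0.73 = 5 log₁₀(d/10)
d = 10 × 10^(0.73/5) = 10 × 10^0.146 = 14.00 pc.

14.0 pc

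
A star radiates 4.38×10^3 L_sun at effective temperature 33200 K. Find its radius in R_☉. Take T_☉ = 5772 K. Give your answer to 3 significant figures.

R/R_☉ = √(L/L_☉) / (T/T_☉)² = √(4.38×10^3) / (5.752)²
       = 66.18 / 33.08 = 2.000.

2.00 R_☉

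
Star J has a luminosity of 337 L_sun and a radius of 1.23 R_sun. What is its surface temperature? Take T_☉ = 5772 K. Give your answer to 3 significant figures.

T/T_☉ = (L/L_☉)^(1/4) / (R/R_☉)^(1/2)
T = 5772 × (337)^(1/4) / √(1.23) = 5772 × 4.285 / 1.109 = 2.230×10^4 K.

2.23×10^4 K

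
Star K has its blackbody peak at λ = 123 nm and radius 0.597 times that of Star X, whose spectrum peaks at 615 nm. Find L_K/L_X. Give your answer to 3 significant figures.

223

Wien's law gives T ∝ 1/λ_max, so T_K/T_X = λ_X/λ_K = 615/123 = 5.000.
Then L ∝ R²T⁴ gives L_K/L_X = (0.597)² × (5.000)⁴ = 0.3564 × 625.0 = 222.8.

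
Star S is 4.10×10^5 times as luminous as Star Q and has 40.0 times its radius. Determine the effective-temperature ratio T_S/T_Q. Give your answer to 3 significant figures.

4.00

L ∝ R²T⁴ gives T ∝ (L/R²)^(1/4), so
T_S/T_Q = (4.10×10^5 / 40.0²)^(1/4) = (256.2)^(1/4) = 4.001.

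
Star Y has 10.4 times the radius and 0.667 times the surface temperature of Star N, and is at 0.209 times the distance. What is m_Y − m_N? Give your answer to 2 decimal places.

-6.73

L_Y/L_N = (10.4)²(0.667)⁴ = 21.41.
F_Y/F_N = (L_Y/L_N)/(d_Y/d_N)² = 21.41/0.04368 = 490.1.
m_Y − m_N = −2.5 log₁₀(490.1) = -6.73.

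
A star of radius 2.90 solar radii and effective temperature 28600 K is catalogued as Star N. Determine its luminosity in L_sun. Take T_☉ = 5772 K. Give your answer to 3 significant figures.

5.07×10^3 L_sun

L/L_☉ = (R/R_☉)² (T/T_☉)⁴ = (2.90)² × (28600/5772)⁴
       = 8.410 × (4.955)⁴ = 8.410 × 602.8 = 5069.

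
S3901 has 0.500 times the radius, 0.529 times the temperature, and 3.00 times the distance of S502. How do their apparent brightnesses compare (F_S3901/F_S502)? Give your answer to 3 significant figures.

L_S3901/L_S502 = (R_S3901/R_S502)²(T_S3901/T_S502)⁴ = (0.500)² × (0.529)⁴ = 0.01958.
F_S3901/F_S502 = (L_S3901/L_S502)/(d_S3901/d_S502)² = 0.01958 / (3.00)² = 0.002175.

0.00218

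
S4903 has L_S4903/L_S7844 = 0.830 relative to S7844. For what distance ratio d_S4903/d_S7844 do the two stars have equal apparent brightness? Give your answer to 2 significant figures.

Equal flux requires L_S4903/d_S4903² = L_S7844/d_S7844², so d_S4903/d_S7844 = √(L_S4903/L_S7844)
= √(0.830) = 0.9110.

0.91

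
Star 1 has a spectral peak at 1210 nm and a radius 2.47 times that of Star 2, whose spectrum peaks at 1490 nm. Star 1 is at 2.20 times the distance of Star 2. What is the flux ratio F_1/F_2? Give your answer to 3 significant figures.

2.90

Wien's law: T_1/T_2 = λ_2/λ_1 = 1490/1210 = 1.231.
L_1/L_2 = (R_1/R_2)²(T_1/T_2)⁴ = (2.47)²(1.231)⁴ = 14.03.
F_1/F_2 = (L_1/L_2)/(d_1/d_2)² = 14.03/(2.20)² = 2.898.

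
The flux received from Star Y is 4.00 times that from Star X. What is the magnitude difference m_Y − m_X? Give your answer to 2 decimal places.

-1.51

m_Y − m_X = −2.5 log₁₀(F_Y/F_X) = −2.5 log₁₀(4.00) = −2.5 × (0.602) = -1.505.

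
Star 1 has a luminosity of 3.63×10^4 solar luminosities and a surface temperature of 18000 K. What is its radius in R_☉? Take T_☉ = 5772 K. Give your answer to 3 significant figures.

R/R_☉ = √(L/L_☉) / (T/T_☉)² = √(3.63×10^4) / (3.119)²
       = 190.5 / 9.725 = 19.59.

19.6 R_☉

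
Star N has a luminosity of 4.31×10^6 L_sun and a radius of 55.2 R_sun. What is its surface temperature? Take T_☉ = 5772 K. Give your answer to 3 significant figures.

T/T_☉ = (L/L_☉)^(1/4) / (R/R_☉)^(1/2)
T = 5772 × (4.31×10^6)^(1/4) / √(55.2) = 5772 × 45.56 / 7.430 = 3.540×10^4 K.

3.54×10^4 K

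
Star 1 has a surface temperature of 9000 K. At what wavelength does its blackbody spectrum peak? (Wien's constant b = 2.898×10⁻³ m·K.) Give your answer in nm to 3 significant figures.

λ_max = b/T = 2.898×10⁻³ / 9000 = 3.22×10^-7 m = 322.0 nm.

322 nm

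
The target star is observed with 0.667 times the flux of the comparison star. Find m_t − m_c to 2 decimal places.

0.44

m_t − m_c = −2.5 log₁₀(F_t/F_c) = −2.5 log₁₀(0.667) = −2.5 × (-0.176) = 0.440.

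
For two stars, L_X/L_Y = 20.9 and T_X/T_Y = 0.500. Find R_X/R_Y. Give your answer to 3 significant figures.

18.3

L ∝ R²T⁴ gives R ∝ √L / T², so
R_X/R_Y = √(20.9) / (0.500)² = 4.572 / 0.2500 = 18.29.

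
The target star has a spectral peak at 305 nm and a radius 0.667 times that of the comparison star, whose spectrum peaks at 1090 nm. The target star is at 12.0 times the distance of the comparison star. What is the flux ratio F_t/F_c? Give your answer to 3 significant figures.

Wien's law: T_t/T_c = λ_c/λ_t = 1090/305 = 3.574.
L_t/L_c = (R_t/R_c)²(T_t/T_c)⁴ = (0.667)²(3.574)⁴ = 72.57.
F_t/F_c = (L_t/L_c)/(d_t/d_c)² = 72.57/(12.0)² = 0.5040.

0.504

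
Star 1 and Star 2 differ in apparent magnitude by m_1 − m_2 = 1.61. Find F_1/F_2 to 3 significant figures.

0.227

F_1/F_2 = 10^(−(m_1 − m_2)/2.5) = 10^(-1.61/2.5) = 10^-0.644 = 0.2270.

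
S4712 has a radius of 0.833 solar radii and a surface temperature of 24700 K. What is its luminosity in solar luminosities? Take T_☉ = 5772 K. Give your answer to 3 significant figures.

L/L_☉ = (R/R_☉)² (T/T_☉)⁴ = (0.833)² × (24700/5772)⁴
       = 0.6939 × (4.279)⁴ = 0.6939 × 335.3 = 232.7.

233 solar luminosities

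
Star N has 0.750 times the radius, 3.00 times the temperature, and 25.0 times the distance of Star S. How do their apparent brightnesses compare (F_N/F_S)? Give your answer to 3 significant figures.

0.0729

L_N/L_S = (R_N/R_S)²(T_N/T_S)⁴ = (0.750)² × (3.00)⁴ = 45.56.
F_N/F_S = (L_N/L_S)/(d_N/d_S)² = 45.56 / (25.0)² = 0.07290.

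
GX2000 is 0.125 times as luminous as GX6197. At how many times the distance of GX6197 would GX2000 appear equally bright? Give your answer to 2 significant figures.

0.35

Equal flux requires L_GX2000/d_GX2000² = L_GX6197/d_GX6197², so d_GX2000/d_GX6197 = √(L_GX2000/L_GX6197)
= √(0.125) = 0.3536.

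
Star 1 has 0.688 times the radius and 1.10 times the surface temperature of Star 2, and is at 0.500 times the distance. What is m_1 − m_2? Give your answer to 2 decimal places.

L_1/L_2 = (0.688)²(1.10)⁴ = 0.6930.
F_1/F_2 = (L_1/L_2)/(d_1/d_2)² = 0.6930/0.2500 = 2.772.
m_1 − m_2 = −2.5 log₁₀(2.772) = -1.11.

-1.11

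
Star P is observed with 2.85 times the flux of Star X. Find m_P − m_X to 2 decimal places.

m_P − m_X = −2.5 log₁₀(F_P/F_X) = −2.5 log₁₀(2.85) = −2.5 × (0.455) = -1.137.

-1.14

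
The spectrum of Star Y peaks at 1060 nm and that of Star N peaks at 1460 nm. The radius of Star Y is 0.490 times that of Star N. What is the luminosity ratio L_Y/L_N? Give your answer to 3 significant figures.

Wien's law gives T ∝ 1/λ_max, so T_Y/T_N = λ_N/λ_Y = 1460/1060 = 1.377.
Then L ∝ R²T⁴ gives L_Y/L_N = (0.490)² × (1.377)⁴ = 0.2401 × 3.599 = 0.8641.

0.864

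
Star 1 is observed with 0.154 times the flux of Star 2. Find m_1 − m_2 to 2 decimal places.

2.03

m_1 − m_2 = −2.5 log₁₀(F_1/F_2) = −2.5 log₁₀(0.154) = −2.5 × (-0.812) = 2.031.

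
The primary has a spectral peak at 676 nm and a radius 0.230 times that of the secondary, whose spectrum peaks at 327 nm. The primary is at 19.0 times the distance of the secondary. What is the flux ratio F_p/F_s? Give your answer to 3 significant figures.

8.02×10^-6

Wien's law: T_p/T_s = λ_s/λ_p = 327/676 = 0.4837.
L_p/L_s = (R_p/R_s)²(T_p/T_s)⁴ = (0.230)²(0.4837)⁴ = 0.002896.
F_p/F_s = (L_p/L_s)/(d_p/d_s)² = 0.002896/(19.0)² = 8.023×10^-6.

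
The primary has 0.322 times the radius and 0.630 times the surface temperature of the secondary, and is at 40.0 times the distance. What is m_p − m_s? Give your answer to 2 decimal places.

12.48

L_p/L_s = (0.322)²(0.630)⁴ = 0.01633.
F_p/F_s = (L_p/L_s)/(d_p/d_s)² = 0.01633/1600 = 1.021×10^-5.
m_p − m_s = −2.5 log₁₀(1.021×10^-5) = 12.48.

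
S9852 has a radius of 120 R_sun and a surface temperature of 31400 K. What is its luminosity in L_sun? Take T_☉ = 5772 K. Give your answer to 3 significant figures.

1.26×10^7 L_sun

L/L_☉ = (R/R_☉)² (T/T_☉)⁴ = (120)² × (31400/5772)⁴
       = 1.440×10^4 × (5.440)⁴ = 1.440×10^4 × 875.8 = 1.261×10^7.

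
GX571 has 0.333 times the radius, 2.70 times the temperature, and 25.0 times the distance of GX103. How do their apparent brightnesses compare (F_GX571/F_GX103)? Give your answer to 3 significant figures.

L_GX571/L_GX103 = (R_GX571/R_GX103)²(T_GX571/T_GX103)⁴ = (0.333)² × (2.70)⁴ = 5.893.
F_GX571/F_GX103 = (L_GX571/L_GX103)/(d_GX571/d_GX103)² = 5.893 / (25.0)² = 0.009429.

0.00943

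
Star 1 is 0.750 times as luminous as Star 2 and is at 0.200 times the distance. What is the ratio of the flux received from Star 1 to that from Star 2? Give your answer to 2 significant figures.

19

F = L/(4πd²), so F_1/F_2 = (L_1/L_2) / (d_1/d_2)²
= 0.750 / (0.200)² = 0.750 / 0.04000 = 18.75.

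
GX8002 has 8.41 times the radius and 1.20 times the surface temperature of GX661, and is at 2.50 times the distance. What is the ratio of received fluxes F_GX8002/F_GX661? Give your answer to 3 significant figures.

23.5

L_GX8002/L_GX661 = (R_GX8002/R_GX661)²(T_GX8002/T_GX661)⁴ = (8.41)² × (1.20)⁴ = 146.7.
F_GX8002/F_GX661 = (L_GX8002/L_GX661)/(d_GX8002/d_GX661)² = 146.7 / (2.50)² = 23.47.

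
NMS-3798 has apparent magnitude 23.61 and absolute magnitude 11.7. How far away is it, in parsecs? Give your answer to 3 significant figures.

2.41×10^3 pc

m − M = 5 log₁₀(d/10 pc)
23.61 − (11.7) = 11.91 = 5 log₁₀(d/10)
d = 10 × 10^(11.91/5) = 10 × 10^2.382 = 2410 pc.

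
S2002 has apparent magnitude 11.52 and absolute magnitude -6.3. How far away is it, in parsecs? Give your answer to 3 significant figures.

3.66×10^4 pc

m − M = 5 log₁₀(d/10 pc)
11.52 − (-6.3) = 17.82 = 5 log₁₀(d/10)
d = 10 × 10^(17.82/5) = 10 × 10^3.564 = 3.664×10^4 pc.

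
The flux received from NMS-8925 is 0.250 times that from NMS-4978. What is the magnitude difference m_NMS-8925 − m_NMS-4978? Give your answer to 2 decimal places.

m_NMS-8925 − m_NMS-4978 = −2.5 log₁₀(F_NMS-8925/F_NMS-4978) = −2.5 log₁₀(0.250) = −2.5 × (-0.602) = 1.505.

1.51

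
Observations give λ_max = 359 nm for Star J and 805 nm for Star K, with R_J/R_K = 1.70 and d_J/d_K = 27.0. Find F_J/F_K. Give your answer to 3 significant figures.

0.100

Wien's law: T_J/T_K = λ_K/λ_J = 805/359 = 2.242.
L_J/L_K = (R_J/R_K)²(T_J/T_K)⁴ = (1.70)²(2.242)⁴ = 73.06.
F_J/F_K = (L_J/L_K)/(d_J/d_K)² = 73.06/(27.0)² = 0.1002.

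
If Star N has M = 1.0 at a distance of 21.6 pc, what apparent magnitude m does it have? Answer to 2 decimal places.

2.67

m = M + 5 log₁₀(d/10 pc) = 1.0 + 5 log₁₀(21.6/10)
  = 1.0 + 5 × 0.334 = 1.0 + 1.67 = 2.67.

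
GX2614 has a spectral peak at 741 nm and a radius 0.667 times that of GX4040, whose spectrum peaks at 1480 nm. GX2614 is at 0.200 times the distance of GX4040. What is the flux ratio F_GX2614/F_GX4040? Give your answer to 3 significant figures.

177

Wien's law: T_GX2614/T_GX4040 = λ_GX4040/λ_GX2614 = 1480/741 = 1.997.
L_GX2614/L_GX4040 = (R_GX2614/R_GX4040)²(T_GX2614/T_GX4040)⁴ = (0.667)²(1.997)⁴ = 7.080.
F_GX2614/F_GX4040 = (L_GX2614/L_GX4040)/(d_GX2614/d_GX4040)² = 7.080/(0.200)² = 177.0.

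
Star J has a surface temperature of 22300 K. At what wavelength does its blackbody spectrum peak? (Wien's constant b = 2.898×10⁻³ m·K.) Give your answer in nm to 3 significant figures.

130 nm

λ_max = b/T = 2.898×10⁻³ / 22300 = 1.30×10^-7 m = 130.0 nm.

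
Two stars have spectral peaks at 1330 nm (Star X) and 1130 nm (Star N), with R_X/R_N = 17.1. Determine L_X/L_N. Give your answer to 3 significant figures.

152

Wien's law gives T ∝ 1/λ_max, so T_X/T_N = λ_N/λ_X = 1130/1330 = 0.8496.
Then L ∝ R²T⁴ gives L_X/L_N = (17.1)² × (0.8496)⁴ = 292.4 × 0.5211 = 152.4.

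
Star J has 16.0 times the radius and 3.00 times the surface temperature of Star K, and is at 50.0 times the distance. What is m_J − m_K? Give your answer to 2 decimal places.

L_J/L_K = (16.0)²(3.00)⁴ = 2.074×10^4.
F_J/F_K = (L_J/L_K)/(d_J/d_K)² = 2.074×10^4/2500 = 8.294.
m_J − m_K = −2.5 log₁₀(8.294) = -2.30.

-2.30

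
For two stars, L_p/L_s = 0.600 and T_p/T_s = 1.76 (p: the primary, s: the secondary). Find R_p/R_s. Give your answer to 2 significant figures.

0.25

L ∝ R²T⁴ gives R ∝ √L / T², so
R_p/R_s = √(0.600) / (1.76)² = 0.7746 / 3.098 = 0.2501.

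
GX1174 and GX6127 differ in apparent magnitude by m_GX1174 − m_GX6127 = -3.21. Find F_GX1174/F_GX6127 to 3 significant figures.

F_GX1174/F_GX6127 = 10^(−(m_GX1174 − m_GX6127)/2.5) = 10^(3.21/2.5) = 10^1.284 = 19.23.

19.2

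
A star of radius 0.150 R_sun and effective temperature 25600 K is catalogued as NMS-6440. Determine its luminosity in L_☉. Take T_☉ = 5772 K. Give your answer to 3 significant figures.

8.71 L_☉

L/L_☉ = (R/R_☉)² (T/T_☉)⁴ = (0.150)² × (25600/5772)⁴
       = 0.02250 × (4.435)⁴ = 0.02250 × 386.9 = 8.706.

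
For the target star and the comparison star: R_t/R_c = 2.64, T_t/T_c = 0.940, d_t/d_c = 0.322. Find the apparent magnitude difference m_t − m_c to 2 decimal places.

-4.30

L_t/L_c = (2.64)²(0.940)⁴ = 5.442.
F_t/F_c = (L_t/L_c)/(d_t/d_c)² = 5.442/0.1037 = 52.48.
m_t − m_c = −2.5 log₁₀(52.48) = -4.30.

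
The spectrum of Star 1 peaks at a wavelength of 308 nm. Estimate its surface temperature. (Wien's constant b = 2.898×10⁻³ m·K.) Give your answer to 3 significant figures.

9.41×10^3 K

T = b/λ_max = 2.898×10⁻³ / (308×10⁻⁹) = 9409 K.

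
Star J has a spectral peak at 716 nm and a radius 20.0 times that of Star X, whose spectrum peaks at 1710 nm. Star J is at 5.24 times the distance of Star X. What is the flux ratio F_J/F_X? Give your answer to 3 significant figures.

Wien's law: T_J/T_X = λ_X/λ_J = 1710/716 = 2.388.
L_J/L_X = (R_J/R_X)²(T_J/T_X)⁴ = (20.0)²(2.388)⁴ = 1.301×10^4.
F_J/F_X = (L_J/L_X)/(d_J/d_X)² = 1.301×10^4/(5.24)² = 473.9.

474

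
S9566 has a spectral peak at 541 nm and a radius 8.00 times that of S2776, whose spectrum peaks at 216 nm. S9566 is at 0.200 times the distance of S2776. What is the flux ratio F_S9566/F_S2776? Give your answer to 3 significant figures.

40.7

Wien's law: T_S9566/T_S2776 = λ_S2776/λ_S9566 = 216/541 = 0.3993.
L_S9566/L_S2776 = (R_S9566/R_S2776)²(T_S9566/T_S2776)⁴ = (8.00)²(0.3993)⁴ = 1.626.
F_S9566/F_S2776 = (L_S9566/L_S2776)/(d_S9566/d_S2776)² = 1.626/(0.200)² = 40.66.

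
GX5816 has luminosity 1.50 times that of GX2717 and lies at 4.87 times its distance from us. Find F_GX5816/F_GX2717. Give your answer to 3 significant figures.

0.0632

F = L/(4πd²), so F_GX5816/F_GX2717 = (L_GX5816/L_GX2717) / (d_GX5816/d_GX2717)²
= 1.50 / (4.87)² = 1.50 / 23.72 = 0.06325.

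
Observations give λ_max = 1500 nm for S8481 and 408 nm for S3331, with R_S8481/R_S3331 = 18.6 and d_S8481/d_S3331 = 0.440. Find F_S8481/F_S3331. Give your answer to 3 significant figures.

Wien's law: T_S8481/T_S3331 = λ_S3331/λ_S8481 = 408/1500 = 0.2720.
L_S8481/L_S3331 = (R_S8481/R_S3331)²(T_S8481/T_S3331)⁴ = (18.6)²(0.2720)⁴ = 1.894.
F_S8481/F_S3331 = (L_S8481/L_S3331)/(d_S8481/d_S3331)² = 1.894/(0.440)² = 9.781.

9.78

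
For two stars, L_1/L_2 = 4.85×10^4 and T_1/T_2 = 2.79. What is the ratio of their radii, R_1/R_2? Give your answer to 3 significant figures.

28.3

L ∝ R²T⁴ gives R ∝ √L / T², so
R_1/R_2 = √(4.85×10^4) / (2.79)² = 220.2 / 7.784 = 28.29.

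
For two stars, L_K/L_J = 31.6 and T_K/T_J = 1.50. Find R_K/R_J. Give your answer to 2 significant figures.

2.5

L ∝ R²T⁴ gives R ∝ √L / T², so
R_K/R_J = √(31.6) / (1.50)² = 5.621 / 2.250 = 2.498.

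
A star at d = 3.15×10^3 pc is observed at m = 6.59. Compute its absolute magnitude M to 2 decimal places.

M = m − 5 log₁₀(d/10 pc) = 6.59 − 5 log₁₀(3.15×10^3/10)
  = 6.59 − 5 × 2.498 = 6.59 − 12.49 = -5.90.

-5.90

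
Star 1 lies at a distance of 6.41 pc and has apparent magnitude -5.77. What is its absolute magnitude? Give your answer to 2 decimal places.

M = m − 5 log₁₀(d/10 pc) = -5.77 − 5 log₁₀(6.41/10)
  = -5.77 − 5 × -0.193 = -5.77 − -0.97 = -4.80.

-4.80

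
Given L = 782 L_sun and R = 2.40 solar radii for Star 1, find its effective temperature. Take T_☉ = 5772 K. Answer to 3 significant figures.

1.97×10^4 K

T/T_☉ = (L/L_☉)^(1/4) / (R/R_☉)^(1/2)
T = 5772 × (782)^(1/4) / √(2.40) = 5772 × 5.288 / 1.549 = 1.970×10^4 K.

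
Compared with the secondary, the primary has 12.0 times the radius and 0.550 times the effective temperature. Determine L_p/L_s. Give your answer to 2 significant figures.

13

From the Stefan–Boltzmann law, L ∝ R²T⁴, so
L_p/L_s = (R_p/R_s)² (T_p/T_s)⁴ = (12.0)² × (0.550)⁴ = 144.0 × 0.09151 = 13.18.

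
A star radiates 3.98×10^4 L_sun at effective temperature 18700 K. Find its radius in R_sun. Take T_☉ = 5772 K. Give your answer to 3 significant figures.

R/R_☉ = √(L/L_☉) / (T/T_☉)² = √(3.98×10^4) / (3.240)²
       = 199.5 / 10.50 = 19.01.

19.0 R_sun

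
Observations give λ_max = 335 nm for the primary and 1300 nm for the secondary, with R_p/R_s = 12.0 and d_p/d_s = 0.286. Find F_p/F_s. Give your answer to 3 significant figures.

3.99×10^5

Wien's law: T_p/T_s = λ_s/λ_p = 1300/335 = 3.881.
L_p/L_s = (R_p/R_s)²(T_p/T_s)⁴ = (12.0)²(3.881)⁴ = 3.266×10^4.
F_p/F_s = (L_p/L_s)/(d_p/d_s)² = 3.266×10^4/(0.286)² = 3.992×10^5.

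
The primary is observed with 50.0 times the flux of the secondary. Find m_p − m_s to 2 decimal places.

m_p − m_s = −2.5 log₁₀(F_p/F_s) = −2.5 log₁₀(50.0) = −2.5 × (1.699) = -4.247.

-4.25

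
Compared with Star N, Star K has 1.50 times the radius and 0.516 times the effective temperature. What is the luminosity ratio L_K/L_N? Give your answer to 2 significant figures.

From the Stefan–Boltzmann law, L ∝ R²T⁴, so
L_K/L_N = (R_K/R_N)² (T_K/T_N)⁴ = (1.50)² × (0.516)⁴ = 2.250 × 0.07089 = 0.1595.

0.16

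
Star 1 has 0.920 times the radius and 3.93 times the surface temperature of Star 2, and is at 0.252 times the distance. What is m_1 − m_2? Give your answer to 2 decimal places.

-8.76

L_1/L_2 = (0.920)²(3.93)⁴ = 201.9.
F_1/F_2 = (L_1/L_2)/(d_1/d_2)² = 201.9/0.06350 = 3179.
m_1 − m_2 = −2.5 log₁₀(3179) = -8.76.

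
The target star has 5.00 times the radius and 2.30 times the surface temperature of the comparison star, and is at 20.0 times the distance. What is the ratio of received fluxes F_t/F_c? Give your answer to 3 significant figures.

L_t/L_c = (R_t/R_c)²(T_t/T_c)⁴ = (5.00)² × (2.30)⁴ = 699.6.
F_t/F_c = (L_t/L_c)/(d_t/d_c)² = 699.6 / (20.0)² = 1.749.

1.75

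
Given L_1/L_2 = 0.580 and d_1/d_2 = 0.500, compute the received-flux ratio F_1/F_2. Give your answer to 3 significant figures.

F = L/(4πd²), so F_1/F_2 = (L_1/L_2) / (d_1/d_2)²
= 0.580 / (0.500)² = 0.580 / 0.2500 = 2.320.

2.32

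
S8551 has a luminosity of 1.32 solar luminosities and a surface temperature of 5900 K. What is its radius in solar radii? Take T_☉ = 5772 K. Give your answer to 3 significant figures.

R/R_☉ = √(L/L_☉) / (T/T_☉)² = √(1.32) / (1.022)²
       = 1.149 / 1.045 = 1.100.

1.10 solar radii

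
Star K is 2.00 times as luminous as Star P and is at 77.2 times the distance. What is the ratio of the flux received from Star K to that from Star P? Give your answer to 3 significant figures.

F = L/(4πd²), so F_K/F_P = (L_K/L_P) / (d_K/d_P)²
= 2.00 / (77.2)² = 2.00 / 5960 = 3.356×10^-4.

3.36×10^-4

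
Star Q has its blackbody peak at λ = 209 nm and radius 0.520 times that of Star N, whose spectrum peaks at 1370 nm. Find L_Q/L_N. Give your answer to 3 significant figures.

499

Wien's law gives T ∝ 1/λ_max, so T_Q/T_N = λ_N/λ_Q = 1370/209 = 6.555.
Then L ∝ R²T⁴ gives L_Q/L_N = (0.520)² × (6.555)⁴ = 0.2704 × 1846 = 499.2.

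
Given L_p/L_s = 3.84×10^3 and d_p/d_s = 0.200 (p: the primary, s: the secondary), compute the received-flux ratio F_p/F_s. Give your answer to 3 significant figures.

9.60×10^4

F = L/(4πd²), so F_p/F_s = (L_p/L_s) / (d_p/d_s)²
= 3.84×10^3 / (0.200)² = 3.84×10^3 / 0.04000 = 9.600×10^4.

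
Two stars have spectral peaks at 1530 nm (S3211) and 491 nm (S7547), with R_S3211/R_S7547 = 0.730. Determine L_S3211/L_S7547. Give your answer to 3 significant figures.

Wien's law gives T ∝ 1/λ_max, so T_S3211/T_S7547 = λ_S7547/λ_S3211 = 491/1530 = 0.3209.
Then L ∝ R²T⁴ gives L_S3211/L_S7547 = (0.730)² × (0.3209)⁴ = 0.5329 × 0.01061 = 0.005652.

0.00565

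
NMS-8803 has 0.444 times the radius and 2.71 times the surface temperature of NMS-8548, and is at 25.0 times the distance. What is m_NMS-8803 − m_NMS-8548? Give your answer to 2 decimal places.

L_NMS-8803/L_NMS-8548 = (0.444)²(2.71)⁴ = 10.63.
F_NMS-8803/F_NMS-8548 = (L_NMS-8803/L_NMS-8548)/(d_NMS-8803/d_NMS-8548)² = 10.63/625.0 = 0.01701.
m_NMS-8803 − m_NMS-8548 = −2.5 log₁₀(0.01701) = 4.42.

4.42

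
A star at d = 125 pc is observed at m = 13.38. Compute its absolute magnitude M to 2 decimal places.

7.90

M = m − 5 log₁₀(d/10 pc) = 13.38 − 5 log₁₀(125/10)
  = 13.38 − 5 × 1.097 = 13.38 − 5.48 = 7.90.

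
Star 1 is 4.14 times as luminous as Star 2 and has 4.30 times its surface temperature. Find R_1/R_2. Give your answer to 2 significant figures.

0.11

L ∝ R²T⁴ gives R ∝ √L / T², so
R_1/R_2 = √(4.14) / (4.30)² = 2.035 / 18.49 = 0.1100.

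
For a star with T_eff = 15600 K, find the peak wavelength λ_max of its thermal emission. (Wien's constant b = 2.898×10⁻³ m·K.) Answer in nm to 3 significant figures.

186 nm

λ_max = b/T = 2.898×10⁻³ / 15600 = 1.86×10^-7 m = 185.8 nm.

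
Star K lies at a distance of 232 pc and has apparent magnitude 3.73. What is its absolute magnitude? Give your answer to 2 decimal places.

-3.10

M = m − 5 log₁₀(d/10 pc) = 3.73 − 5 log₁₀(232/10)
  = 3.73 − 5 × 1.365 = 3.73 − 6.83 = -3.10.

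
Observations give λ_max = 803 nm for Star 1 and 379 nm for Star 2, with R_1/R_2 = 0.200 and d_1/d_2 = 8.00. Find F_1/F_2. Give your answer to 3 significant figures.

3.10×10^-5

Wien's law: T_1/T_2 = λ_2/λ_1 = 379/803 = 0.4720.
L_1/L_2 = (R_1/R_2)²(T_1/T_2)⁴ = (0.200)²(0.4720)⁴ = 0.001985.
F_1/F_2 = (L_1/L_2)/(d_1/d_2)² = 0.001985/(8.00)² = 3.102×10^-5.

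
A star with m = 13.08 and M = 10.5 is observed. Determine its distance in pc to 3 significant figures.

32.8 pc

m − M = 5 log₁₀(d/10 pc)
13.08 − (10.5) = 2.58 = 5 log₁₀(d/10)
d = 10 × 10^(2.58/5) = 10 × 10^0.516 = 32.81 pc.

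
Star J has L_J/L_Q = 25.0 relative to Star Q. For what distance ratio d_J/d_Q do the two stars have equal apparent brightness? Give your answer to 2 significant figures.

Equal flux requires L_J/d_J² = L_Q/d_Q², so d_J/d_Q = √(L_J/L_Q)
= √(25.0) = 5.000.

5.0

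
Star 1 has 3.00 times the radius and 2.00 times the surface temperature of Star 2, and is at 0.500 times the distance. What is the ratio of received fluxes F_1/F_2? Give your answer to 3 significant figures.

L_1/L_2 = (R_1/R_2)²(T_1/T_2)⁴ = (3.00)² × (2.00)⁴ = 144.0.
F_1/F_2 = (L_1/L_2)/(d_1/d_2)² = 144.0 / (0.500)² = 576.0.

576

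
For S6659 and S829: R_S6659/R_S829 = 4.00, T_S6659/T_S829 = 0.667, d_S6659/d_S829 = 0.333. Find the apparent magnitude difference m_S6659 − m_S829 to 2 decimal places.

L_S6659/L_S829 = (4.00)²(0.667)⁴ = 3.167.
F_S6659/F_S829 = (L_S6659/L_S829)/(d_S6659/d_S829)² = 3.167/0.1109 = 28.56.
m_S6659 − m_S829 = −2.5 log₁₀(28.56) = -3.64.

-3.64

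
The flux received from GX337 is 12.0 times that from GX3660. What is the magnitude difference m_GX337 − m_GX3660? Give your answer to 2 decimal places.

-2.70

m_GX337 − m_GX3660 = −2.5 log₁₀(F_GX337/F_GX3660) = −2.5 log₁₀(12.0) = −2.5 × (1.079) = -2.698.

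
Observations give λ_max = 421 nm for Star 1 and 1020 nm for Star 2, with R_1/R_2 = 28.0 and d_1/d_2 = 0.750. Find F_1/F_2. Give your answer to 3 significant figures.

Wien's law: T_1/T_2 = λ_2/λ_1 = 1020/421 = 2.423.
L_1/L_2 = (R_1/R_2)²(T_1/T_2)⁴ = (28.0)²(2.423)⁴ = 2.701×10^4.
F_1/F_2 = (L_1/L_2)/(d_1/d_2)² = 2.701×10^4/(0.750)² = 4.802×10^4.

4.80×10^4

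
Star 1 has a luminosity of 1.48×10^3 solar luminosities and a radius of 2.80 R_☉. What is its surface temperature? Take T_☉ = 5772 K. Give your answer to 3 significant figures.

T/T_☉ = (L/L_☉)^(1/4) / (R/R_☉)^(1/2)
T = 5772 × (1.48×10^3)^(1/4) / √(2.80) = 5772 × 6.202 / 1.673 = 2.140×10^4 K.

2.14×10^4 K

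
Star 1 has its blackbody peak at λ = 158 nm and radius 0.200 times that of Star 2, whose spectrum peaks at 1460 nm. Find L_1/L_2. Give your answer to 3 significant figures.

292

Wien's law gives T ∝ 1/λ_max, so T_1/T_2 = λ_2/λ_1 = 1460/158 = 9.241.
Then L ∝ R²T⁴ gives L_1/L_2 = (0.200)² × (9.241)⁴ = 0.04000 × 7291 = 291.6.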